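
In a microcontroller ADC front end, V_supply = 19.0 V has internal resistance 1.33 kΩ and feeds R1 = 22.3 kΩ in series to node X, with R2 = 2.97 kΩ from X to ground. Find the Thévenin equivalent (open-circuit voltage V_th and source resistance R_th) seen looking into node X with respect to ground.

V_th ≈ 2.12 V, R_th ≈ 2.64 kΩ

R1' = 1.33 + 22.3 = 23.63 kΩ (source resistance + R1).
V_th is the unloaded tap voltage: V_supply · R2/(R1'+R2) = 19.0 × 0.1117 = 2.121 V.
Looking into X with the source shorted: R_th = R1'·R2/(R1'+R2) = 23.63 × 2.97/26.60 = 2.638 kΩ.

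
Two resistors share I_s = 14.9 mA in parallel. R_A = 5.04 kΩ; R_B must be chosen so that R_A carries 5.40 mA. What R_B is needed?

R_B ≈ 2.86 kΩ

The fraction through R_A equals R_B/(R_A+R_B).
5.40/14.9 = R_B/(R_A + R_B) → R_B = R_A · (0.3624)/(1 − 0.3624) = 5.04 × 0.5684 = 2.865 kΩ.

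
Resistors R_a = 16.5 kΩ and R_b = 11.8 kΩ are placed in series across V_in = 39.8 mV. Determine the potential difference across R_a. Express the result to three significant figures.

ΣR = 16.5 + 11.8 = 28.30 kΩ.
By the voltage-divider rule, V = 39.8 × 16.50/28.30 = 23.20 mV.

V ≈ 23.2 mV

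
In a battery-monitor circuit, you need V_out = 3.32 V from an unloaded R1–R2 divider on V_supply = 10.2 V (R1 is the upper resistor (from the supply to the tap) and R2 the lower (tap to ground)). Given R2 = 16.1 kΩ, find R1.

R1 ≈ 33.4 kΩ

V_out/V_supply = R2/(R1+R2) = 0.3255.
R1 = R2·(1/k − 1) = 16.1 × 2.072 = 33.36 kΩ.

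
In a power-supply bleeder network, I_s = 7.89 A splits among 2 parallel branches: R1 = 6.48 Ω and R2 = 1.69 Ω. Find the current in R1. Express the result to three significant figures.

I ≈ 1.63 A

For two parallel branches, I_k = I_s · (other R)/(sum of R).
I(R1) = 7.89 × 1.69/(6.48 + 1.69) = 7.89 × 0.2069 = 1.632 A.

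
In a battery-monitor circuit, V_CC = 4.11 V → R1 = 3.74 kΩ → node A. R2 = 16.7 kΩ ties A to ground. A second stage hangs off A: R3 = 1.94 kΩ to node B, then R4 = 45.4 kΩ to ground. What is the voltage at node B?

V_B ≈ 3.03 V

The second stage (R3 + R4 = 47.34 kΩ) loads node A in parallel with R2.
R2 ‖ (R3+R4) = 12.35 kΩ.
V_A = 4.11 × 12.35/(3.74 + 12.35) = 3.154 V.
V_B = V_A × 0.9590 = 3.025 V.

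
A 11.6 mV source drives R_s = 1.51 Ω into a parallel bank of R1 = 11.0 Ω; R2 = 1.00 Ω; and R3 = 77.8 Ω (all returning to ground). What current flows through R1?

I ≈ 0.395 mA

Parallel bank: R_p = 1/(1/11.0 + 1/1.00 + 1/77.8) = 0.9060 Ω.
V_A by voltage divider: V_A = 11.6 × 0.9060/(1.51 + 0.9060) = 4.350 mV.
I(R1) = V_A / R1 = 4.350/11.0 = 0.3955 mA.
(Equivalently: I_total = 4.801 mA, then current-divider fraction G_k/ΣG = 0.08236.)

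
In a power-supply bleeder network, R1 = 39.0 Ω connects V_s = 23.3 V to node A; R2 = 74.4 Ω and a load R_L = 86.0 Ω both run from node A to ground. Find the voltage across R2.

R2 ‖ R_L = (74.4 × 86.0)/(74.4 + 86.0) = 39.89 Ω.
Now apply the divider: V_out = 23.3 × 0.5056 = 11.78 V.

V_out ≈ 11.8 V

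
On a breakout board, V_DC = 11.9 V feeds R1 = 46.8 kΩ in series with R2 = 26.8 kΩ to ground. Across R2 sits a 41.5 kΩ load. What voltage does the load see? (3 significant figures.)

The load sits in parallel with R2, giving an effective lower resistance R2' = R2·R_L/(R2+R_L) = 16.28 kΩ.
Voltage divider with the loaded lower leg: V_out = 11.9 × 16.28/(46.8 + 16.28) = 11.9 × 0.2581 = 3.072 V.
(Unloaded it would be 4.33 V; the load pulls it down.)

V_out ≈ 3.07 V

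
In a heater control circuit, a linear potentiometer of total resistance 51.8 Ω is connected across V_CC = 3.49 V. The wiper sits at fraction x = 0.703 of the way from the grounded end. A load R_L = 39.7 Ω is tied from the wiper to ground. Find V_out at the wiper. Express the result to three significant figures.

The pot divides into 15.38 Ω above the wiper and 36.42 Ω below.
R_L loads the lower segment: effective lower R = 18.99 Ω.
Loaded-divider output: V_out = 3.49 × 0.5525 = 1.928 V.

V_out ≈ 1.93 V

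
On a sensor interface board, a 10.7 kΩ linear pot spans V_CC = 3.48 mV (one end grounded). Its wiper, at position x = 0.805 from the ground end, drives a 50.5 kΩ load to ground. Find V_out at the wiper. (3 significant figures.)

V_out ≈ 2.71 mV

Split the track: R_lower = x·R_p = 8.614 kΩ, R_upper = (1−x)·R_p = 2.086 kΩ.
R_L loads the lower segment: effective lower R = 7.358 kΩ.
Loaded-divider output: V_out = 3.48 × 0.7791 = 2.711 mV.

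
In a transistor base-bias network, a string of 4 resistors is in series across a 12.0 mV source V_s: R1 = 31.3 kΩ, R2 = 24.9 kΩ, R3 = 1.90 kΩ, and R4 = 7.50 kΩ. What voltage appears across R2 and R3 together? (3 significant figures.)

V ≈ 4.90 mV

Series total: ΣR = 31.3 + 24.9 + 1.90 + 7.50 = 65.60 kΩ.
R_{R2..R3} = 24.9 + 1.90 = 26.80 kΩ.
V = V_s · R/ΣR = 12.0 × 0.4085 = 4.902 mV.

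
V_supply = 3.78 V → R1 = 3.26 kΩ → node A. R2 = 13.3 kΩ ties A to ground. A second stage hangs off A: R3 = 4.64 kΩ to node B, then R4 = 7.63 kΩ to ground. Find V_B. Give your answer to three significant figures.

Looking into the second stage from A: R3 + R4 = 12.27 kΩ appears in parallel with R2.
R2 ‖ (R3+R4) = 6.382 kΩ.
First divider: V_A = V_supply · 6.382/(3.26 + 6.382) = 2.502 V.
Then the unloaded second divider: V_B = V_A × R4/(R3+R4) = 2.502 × 0.6218 = 1.556 V.

V_B ≈ 1.56 V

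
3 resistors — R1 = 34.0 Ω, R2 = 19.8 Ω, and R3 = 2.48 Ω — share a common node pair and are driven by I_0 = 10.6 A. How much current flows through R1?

ΣG = 1/34.0 + 1/19.8 + 1/2.48 = 0.4831.
R1 takes the fraction G_k/ΣG = 0.02941/0.4831 = 0.06088, so I = 10.6 × 0.06088 = 0.6453 A.

I ≈ 0.645 A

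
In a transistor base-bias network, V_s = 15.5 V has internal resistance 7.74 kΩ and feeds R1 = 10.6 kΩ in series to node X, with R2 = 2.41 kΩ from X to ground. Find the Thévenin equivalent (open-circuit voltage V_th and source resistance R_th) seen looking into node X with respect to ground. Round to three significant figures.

R1' = 7.74 + 10.6 = 18.34 kΩ (source resistance + R1).
V_th is the unloaded tap voltage: V_s · R2/(R1'+R2) = 15.5 × 0.1161 = 1.800 V.
With V_s suppressed (replaced by a short), R_th = R1' ‖ R2 = (18.34 × 2.41)/(18.34 + 2.41) = 2.130 kΩ.

V_th ≈ 1.80 V, R_th ≈ 2.13 kΩ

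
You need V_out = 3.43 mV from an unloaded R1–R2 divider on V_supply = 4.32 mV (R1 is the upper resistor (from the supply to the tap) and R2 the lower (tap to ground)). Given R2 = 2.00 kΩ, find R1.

R1 ≈ 0.519 kΩ

V_out/V_supply = R2/(R1+R2) = 0.7940.
Rearranging, R1 = R2·(1−k)/k = 2.00 × 0.2595 = 0.5190 kΩ.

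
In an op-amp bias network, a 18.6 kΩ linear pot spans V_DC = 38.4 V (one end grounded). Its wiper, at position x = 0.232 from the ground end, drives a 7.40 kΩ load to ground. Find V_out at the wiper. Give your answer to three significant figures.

The pot divides into 14.28 kΩ above the wiper and 4.315 kΩ below.
R_L loads the lower segment: effective lower R = 2.726 kΩ.
Loaded-divider output: V_out = 38.4 × 0.1602 = 6.153 V.

V_out ≈ 6.15 V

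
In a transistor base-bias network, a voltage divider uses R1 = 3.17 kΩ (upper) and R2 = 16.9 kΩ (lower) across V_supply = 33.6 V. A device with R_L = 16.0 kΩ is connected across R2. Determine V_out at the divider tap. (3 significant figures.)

V_out ≈ 24.2 V

First combine the lower leg with the load: R2 ‖ R_L = 8.219 kΩ.
Now apply the divider: V_out = 33.6 × 0.7217 = 24.25 V.
(Unloaded it would be 28.3 V; the load pulls it down.)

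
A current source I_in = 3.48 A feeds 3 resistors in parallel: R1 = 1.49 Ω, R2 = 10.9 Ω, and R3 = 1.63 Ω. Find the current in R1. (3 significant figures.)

ΣG = 1/1.49 + 1/10.9 + 1/1.63 = 1.376.
By the current-divider rule, I = I_in · G_k/ΣG = 3.48 × 0.4876 = 1.697 A.

I ≈ 1.70 A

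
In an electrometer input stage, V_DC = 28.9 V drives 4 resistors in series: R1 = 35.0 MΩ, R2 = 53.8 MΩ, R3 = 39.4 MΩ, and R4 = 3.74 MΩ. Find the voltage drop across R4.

V ≈ 0.819 V

ΣR = 35.0 + 53.8 + 39.4 + 3.74 = 131.9 MΩ.
By the voltage-divider rule, V = 28.9 × 3.740/131.9 = 0.8192 V.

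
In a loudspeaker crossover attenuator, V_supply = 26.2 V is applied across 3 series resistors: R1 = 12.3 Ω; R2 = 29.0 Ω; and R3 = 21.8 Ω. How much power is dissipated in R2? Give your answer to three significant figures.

P ≈ 5.00 W

The common current is I = 26.2/63.10 = 0.4152 A.
P(R2) = I²·R2 = (0.4152)² × 29.0 = 5.000 W.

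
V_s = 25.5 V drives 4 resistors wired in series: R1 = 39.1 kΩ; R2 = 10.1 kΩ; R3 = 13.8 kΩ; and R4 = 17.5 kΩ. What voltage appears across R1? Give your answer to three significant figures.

V ≈ 12.4 V

Total series resistance ΣR = 39.1 + 10.1 + 13.8 + 17.5 = 80.50 kΩ.
Voltage divider: V = V_s · (39.10 / 80.50) = 25.5 × 0.4857 = 12.39 V.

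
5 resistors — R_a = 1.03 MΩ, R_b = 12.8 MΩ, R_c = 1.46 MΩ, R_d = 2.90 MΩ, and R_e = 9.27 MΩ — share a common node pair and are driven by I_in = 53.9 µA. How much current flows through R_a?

Total conductance ΣG = 1/1.03 + 1/12.8 + 1/1.46 + 1/2.90 + 1/9.27 = 2.187 (units of 1/MΩ).
Current divider: I(R_a) = I_in · G_k/ΣG = 53.9 × (0.9709/2.187) = 53.9 × 0.4440 = 23.93 µA.

I ≈ 23.9 µA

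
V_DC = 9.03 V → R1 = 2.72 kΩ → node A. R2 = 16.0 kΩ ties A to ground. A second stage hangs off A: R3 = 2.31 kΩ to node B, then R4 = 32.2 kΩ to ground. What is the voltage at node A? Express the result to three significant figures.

V_A ≈ 7.23 V

Node A sees R2 in parallel with the series input of stage 2, R3 + R4 = 34.51 kΩ.
R2 ‖ (R3+R4) = 10.93 kΩ.
So V_A = 9.03 × 0.8008 = 7.231 V.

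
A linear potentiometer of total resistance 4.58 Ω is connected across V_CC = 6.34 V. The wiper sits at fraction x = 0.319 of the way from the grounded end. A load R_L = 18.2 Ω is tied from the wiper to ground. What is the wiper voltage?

Lower segment x·R_p = 1.461 Ω; upper segment (1−x)·R_p = 3.119 Ω.
(x·R_p) ‖ R_L = 1.352 Ω.
Then V_out = V_CC · 1.352/(3.119 + 1.352) = 1.918 V.
(Unloaded: V_out = x·V_CC = 2.02 V.)

V_out ≈ 1.92 V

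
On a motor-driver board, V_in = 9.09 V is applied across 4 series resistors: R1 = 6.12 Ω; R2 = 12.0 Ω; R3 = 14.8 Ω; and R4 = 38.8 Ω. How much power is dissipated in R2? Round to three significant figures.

The common current is I = 9.09/71.72 = 0.1267 A.
V(R2) = I·R = 1.521 V; P = V·I = 1.521 × 0.1267 = 0.1928 W.

P ≈ 0.193 W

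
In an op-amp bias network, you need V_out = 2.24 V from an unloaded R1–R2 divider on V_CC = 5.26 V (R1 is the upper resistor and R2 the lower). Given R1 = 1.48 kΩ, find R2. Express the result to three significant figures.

R2 ≈ 1.10 kΩ

Required fraction k = V_out/V_CC = 0.4259.
Rearranging, R2 = R1·k/(1−k) = 1.48 × 0.7417 = 1.098 kΩ.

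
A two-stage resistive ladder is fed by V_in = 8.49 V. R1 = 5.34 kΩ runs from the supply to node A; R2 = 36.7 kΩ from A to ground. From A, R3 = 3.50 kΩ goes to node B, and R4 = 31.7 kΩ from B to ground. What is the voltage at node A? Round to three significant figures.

V_A ≈ 6.54 V

The second stage (R3 + R4 = 35.20 kΩ) loads node A in parallel with R2.
R2 ‖ (R3+R4) = 17.97 kΩ.
So V_A = 8.49 × 0.7709 = 6.545 V.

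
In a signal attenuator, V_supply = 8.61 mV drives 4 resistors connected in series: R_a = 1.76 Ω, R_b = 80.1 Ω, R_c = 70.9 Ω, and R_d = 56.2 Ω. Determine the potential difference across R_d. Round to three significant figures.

V ≈ 2.32 mV

ΣR = 1.76 + 80.1 + 70.9 + 56.2 = 209.0 Ω.
V = V_supply · R/ΣR = 8.61 × 0.2690 = 2.316 mV.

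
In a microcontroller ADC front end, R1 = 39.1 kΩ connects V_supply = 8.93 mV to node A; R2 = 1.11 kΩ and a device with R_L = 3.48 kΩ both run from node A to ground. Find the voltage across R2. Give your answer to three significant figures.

V_out ≈ 0.188 mV

First combine the lower leg with the load: R2 ‖ R_L = 0.8416 kΩ.
Then V_out = V_supply · R2'/(R1 + R2') = 8.93 × 0.8416/39.94 = 0.1882 mV.
(Unloaded it would be 0.247 mV; the load pulls it down.)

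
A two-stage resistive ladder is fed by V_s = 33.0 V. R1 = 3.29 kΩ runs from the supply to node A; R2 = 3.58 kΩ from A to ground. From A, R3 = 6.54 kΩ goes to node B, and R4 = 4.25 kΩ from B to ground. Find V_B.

V_B ≈ 5.84 V

Node A sees R2 in parallel with the series input of stage 2, R3 + R4 = 10.79 kΩ.
R2 ‖ (R3+R4) = 2.688 kΩ.
First divider: V_A = V_s · 2.688/(3.29 + 2.688) = 14.84 V.
Then the unloaded second divider: V_B = V_A × R4/(R3+R4) = 14.84 × 0.3939 = 5.845 V.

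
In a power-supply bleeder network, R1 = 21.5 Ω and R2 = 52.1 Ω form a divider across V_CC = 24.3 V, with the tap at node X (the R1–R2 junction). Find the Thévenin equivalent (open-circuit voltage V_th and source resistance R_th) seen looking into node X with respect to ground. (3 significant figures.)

V_th is the unloaded tap voltage: V_CC · R2/(R1+R2) = 24.3 × 0.7079 = 17.20 V.
Zeroing V_CC shorts the top of R1 to ground, so R_th = R1 ‖ R2 = 15.22 Ω.

V_th ≈ 17.2 V, R_th ≈ 15.2 Ω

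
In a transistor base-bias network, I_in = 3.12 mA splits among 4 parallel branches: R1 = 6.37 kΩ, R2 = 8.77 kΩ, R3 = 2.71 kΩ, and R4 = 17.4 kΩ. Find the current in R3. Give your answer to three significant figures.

Conductances: ΣG = 1/6.37 + 1/8.77 + 1/2.71 + 1/17.4 = 0.6975 (1/kΩ).
Current divider: I(R3) = I_in · G_k/ΣG = 3.12 × (0.3690/0.6975) = 3.12 × 0.5290 = 1.651 mA.

I ≈ 1.65 mA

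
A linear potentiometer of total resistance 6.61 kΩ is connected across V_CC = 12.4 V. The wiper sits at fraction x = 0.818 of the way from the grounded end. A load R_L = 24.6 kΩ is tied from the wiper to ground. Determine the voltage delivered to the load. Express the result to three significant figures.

Split the track: R_lower = x·R_p = 5.407 kΩ, R_upper = (1−x)·R_p = 1.203 kΩ.
(x·R_p) ‖ R_L = 4.433 kΩ.
V_out = 12.4 × 4.433/(1.203 + 4.433) = 9.753 V.

V_out ≈ 9.75 V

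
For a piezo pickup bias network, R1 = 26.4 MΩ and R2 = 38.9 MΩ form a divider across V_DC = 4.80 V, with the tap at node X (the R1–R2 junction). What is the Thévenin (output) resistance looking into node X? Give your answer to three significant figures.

Zeroing V_DC shorts the top of R1 to ground, so R_th = R1 ‖ R2 = 15.73 MΩ.

R_th ≈ 15.7 MΩ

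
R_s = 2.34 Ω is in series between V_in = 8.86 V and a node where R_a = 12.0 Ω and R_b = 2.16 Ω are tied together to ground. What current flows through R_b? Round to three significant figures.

Equivalent of the parallel group: R_p = 1.831 Ω.
V_A by voltage divider: V_A = 8.86 × 1.831/(2.34 + 1.831) = 3.889 V.
I(R_b) = V_A / R_b = 3.889/2.16 = 1.800 A.

I ≈ 1.80 A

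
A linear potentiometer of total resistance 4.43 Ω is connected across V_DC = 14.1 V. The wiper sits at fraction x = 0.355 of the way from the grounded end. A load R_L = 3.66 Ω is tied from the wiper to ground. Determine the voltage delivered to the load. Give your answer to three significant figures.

V_out ≈ 3.92 V

Split the track: R_lower = x·R_p = 1.573 Ω, R_upper = (1−x)·R_p = 2.857 Ω.
R_L loads the lower segment: effective lower R = 1.100 Ω.
V_out = 14.1 × 1.100/(2.857 + 1.100) = 3.919 V.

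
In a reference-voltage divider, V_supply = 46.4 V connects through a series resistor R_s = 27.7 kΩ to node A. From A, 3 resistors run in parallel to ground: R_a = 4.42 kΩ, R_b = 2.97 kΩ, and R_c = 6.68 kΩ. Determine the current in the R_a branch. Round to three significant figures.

Equivalent of the parallel group: R_p = 1.403 kΩ.
V_A = 46.4 × 1.403/29.10 = 2.237 V.
Branch current I = V_A/R_a = 2.237/4.42 = 0.5062 mA.

I ≈ 0.506 mA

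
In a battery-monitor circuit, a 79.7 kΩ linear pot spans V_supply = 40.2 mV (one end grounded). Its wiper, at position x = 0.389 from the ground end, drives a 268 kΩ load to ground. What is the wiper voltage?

V_out ≈ 14.6 mV

Split the track: R_lower = x·R_p = 31.00 kΩ, R_upper = (1−x)·R_p = 48.70 kΩ.
(x·R_p) ‖ R_L = 27.79 kΩ.
Loaded-divider output: V_out = 40.2 × 0.3633 = 14.61 mV.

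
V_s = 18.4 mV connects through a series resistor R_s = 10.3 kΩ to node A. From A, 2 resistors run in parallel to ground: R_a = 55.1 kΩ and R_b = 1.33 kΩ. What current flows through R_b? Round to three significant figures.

I ≈ 1.55 µA

Combine the parallel branches: R_p = (1/55.1 + 1/1.33)⁻¹ = 1.299 kΩ.
Node voltage V_A = V_s · R_p/(R_s + R_p) = 18.4 × 0.1120 = 2.060 mV.
I(R_b) = V_A / R_b = 2.060/1.33 = 1.549 µA.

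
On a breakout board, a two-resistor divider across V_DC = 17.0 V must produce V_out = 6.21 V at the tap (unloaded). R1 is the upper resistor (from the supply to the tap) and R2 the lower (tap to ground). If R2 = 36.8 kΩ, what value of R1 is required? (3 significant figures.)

R1 ≈ 63.9 kΩ

V_out/V_DC = R2/(R1+R2) = 0.3653.
Rearranging, R1 = R2·(1−k)/k = 36.8 × 1.738 = 63.94 kΩ.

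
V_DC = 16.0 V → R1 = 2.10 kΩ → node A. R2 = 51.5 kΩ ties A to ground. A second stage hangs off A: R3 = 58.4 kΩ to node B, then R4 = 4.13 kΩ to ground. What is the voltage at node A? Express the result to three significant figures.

V_A ≈ 14.9 V

Looking into the second stage from A: R3 + R4 = 62.53 kΩ appears in parallel with R2.
Effective lower resistance at A: R2 ‖ 62.53 = 28.24 kΩ.
First divider: V_A = V_DC · 28.24/(2.10 + 28.24) = 14.89 V.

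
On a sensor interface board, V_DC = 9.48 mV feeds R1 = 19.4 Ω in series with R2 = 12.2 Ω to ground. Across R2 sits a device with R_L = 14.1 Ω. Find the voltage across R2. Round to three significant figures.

The load sits in parallel with R2, giving an effective lower resistance R2' = R2·R_L/(R2+R_L) = 6.541 Ω.
Now apply the divider: V_out = 9.48 × 0.2521 = 2.390 mV.

V_out ≈ 2.39 mV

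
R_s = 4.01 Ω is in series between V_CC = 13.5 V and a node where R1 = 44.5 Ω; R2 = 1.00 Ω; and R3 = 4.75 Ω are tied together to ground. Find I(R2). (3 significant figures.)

I ≈ 2.27 A

Equivalent of the parallel group: R_p = 0.8110 Ω.
Node voltage V_A = V_CC · R_p/(R_s + R_p) = 13.5 × 0.1682 = 2.271 V.
Branch current I = V_A/R2 = 2.271/1.00 = 2.271 A.
(Check via current divider: I_total = 2.800 A; share G_k/ΣG = 0.8110 → same result.)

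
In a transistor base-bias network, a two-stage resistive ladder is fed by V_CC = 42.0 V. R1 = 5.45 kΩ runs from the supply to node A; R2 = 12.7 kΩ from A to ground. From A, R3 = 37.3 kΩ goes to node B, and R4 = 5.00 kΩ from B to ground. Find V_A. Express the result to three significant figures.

V_A ≈ 27.0 V

Looking into the second stage from A: R3 + R4 = 42.30 kΩ appears in parallel with R2.
Effective lower resistance at A: R2 ‖ 42.30 = 9.767 kΩ.
V_A = 42.0 × 9.767/(5.45 + 9.767) = 26.96 V.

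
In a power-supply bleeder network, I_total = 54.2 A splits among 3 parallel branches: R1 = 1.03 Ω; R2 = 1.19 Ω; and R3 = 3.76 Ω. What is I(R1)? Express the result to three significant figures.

Total conductance ΣG = 1/1.03 + 1/1.19 + 1/3.76 = 2.077 (units of 1/Ω).
R1 takes the fraction G_k/ΣG = 0.9709/2.077 = 0.4674, so I = 54.2 × 0.4674 = 25.33 A.

I ≈ 25.3 A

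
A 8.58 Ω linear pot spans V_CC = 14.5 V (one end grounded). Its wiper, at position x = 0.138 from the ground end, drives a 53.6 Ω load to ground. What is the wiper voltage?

Lower segment x·R_p = 1.184 Ω; upper segment (1−x)·R_p = 7.396 Ω.
Lower segment in parallel with the load: 1.184 ‖ 53.6 = 1.158 Ω.
Loaded-divider output: V_out = 14.5 × 0.1354 = 1.964 V.
(Unloaded: V_out = x·V_CC = 2.00 V.)

V_out ≈ 1.96 V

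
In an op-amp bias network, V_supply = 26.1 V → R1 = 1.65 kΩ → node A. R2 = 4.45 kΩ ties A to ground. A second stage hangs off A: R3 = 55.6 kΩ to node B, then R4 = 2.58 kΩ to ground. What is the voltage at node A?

V_A ≈ 18.7 V

Node A sees R2 in parallel with the series input of stage 2, R3 + R4 = 58.18 kΩ.
Effective lower resistance at A: R2 ‖ 58.18 = 4.134 kΩ.
V_A = 26.1 × 4.134/(1.65 + 4.134) = 18.65 V.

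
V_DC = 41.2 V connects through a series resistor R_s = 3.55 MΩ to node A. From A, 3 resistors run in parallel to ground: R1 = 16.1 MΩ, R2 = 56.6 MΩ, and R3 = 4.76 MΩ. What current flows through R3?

Combine the parallel branches: R_p = (1/16.1 + 1/56.6 + 1/4.76)⁻¹ = 3.450 MΩ.
Node voltage V_A = V_DC · R_p/(R_s + R_p) = 41.2 × 0.4928 = 20.31 V.
Branch current I = V_A/R3 = 20.31/4.76 = 4.266 µA.

I ≈ 4.27 µA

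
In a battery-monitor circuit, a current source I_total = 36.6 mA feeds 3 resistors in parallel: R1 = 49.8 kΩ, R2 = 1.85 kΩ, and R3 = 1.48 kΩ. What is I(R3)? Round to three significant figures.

ΣG = 1/49.8 + 1/1.85 + 1/1.48 = 1.236.
R3 takes the fraction G_k/ΣG = 0.6757/1.236 = 0.5465, so I = 36.6 × 0.5465 = 20.00 mA.

I ≈ 20.0 mA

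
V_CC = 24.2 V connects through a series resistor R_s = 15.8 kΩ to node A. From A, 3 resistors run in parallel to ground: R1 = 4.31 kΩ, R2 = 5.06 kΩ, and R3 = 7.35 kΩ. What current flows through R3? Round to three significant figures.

I ≈ 0.331 mA

Equivalent of the parallel group: R_p = 1.768 kΩ.
V_A by voltage divider: V_A = 24.2 × 1.768/(15.8 + 1.768) = 2.435 V.
Branch current I = V_A/R3 = 2.435/7.35 = 0.3313 mA.
(Equivalently: I_total = 1.378 mA, then current-divider fraction G_k/ΣG = 0.2405.)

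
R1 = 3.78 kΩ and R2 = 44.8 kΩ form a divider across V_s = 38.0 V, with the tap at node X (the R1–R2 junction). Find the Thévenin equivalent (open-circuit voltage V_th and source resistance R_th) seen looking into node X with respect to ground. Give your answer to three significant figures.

V_th ≈ 35.0 V, R_th ≈ 3.49 kΩ

With X open, the divider is unloaded: V_th = 38.0 × 44.8/48.58 = 35.04 V.
Looking into X with the source shorted: R_th = R1·R2/(R1+R2) = 3.780 × 44.8/48.58 = 3.486 kΩ.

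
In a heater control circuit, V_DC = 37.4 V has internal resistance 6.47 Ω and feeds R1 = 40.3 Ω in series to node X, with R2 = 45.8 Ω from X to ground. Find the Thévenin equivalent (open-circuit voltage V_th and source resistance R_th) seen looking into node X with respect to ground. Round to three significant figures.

V_th ≈ 18.5 V, R_th ≈ 23.1 Ω

R1' = 6.47 + 40.3 = 46.77 Ω (source resistance + R1).
V_th is the unloaded tap voltage: V_DC · R2/(R1'+R2) = 37.4 × 0.4948 = 18.50 V.
With V_DC suppressed (replaced by a short), R_th = R1' ‖ R2 = (46.77 × 45.8)/(46.77 + 45.8) = 23.14 Ω.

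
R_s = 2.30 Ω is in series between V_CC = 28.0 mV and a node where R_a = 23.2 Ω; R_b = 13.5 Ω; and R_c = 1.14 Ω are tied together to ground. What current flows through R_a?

I ≈ 0.367 mA

Parallel bank: R_p = 1/(1/23.2 + 1/13.5 + 1/1.14) = 1.006 Ω.
V_A = 28.0 × 1.006/3.306 = 8.518 mV.
Branch current I = V_A/R_a = 8.518/23.2 = 0.3672 mA.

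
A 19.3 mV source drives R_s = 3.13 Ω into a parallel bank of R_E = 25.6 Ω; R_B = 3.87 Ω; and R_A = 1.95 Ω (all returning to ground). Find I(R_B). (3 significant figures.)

Equivalent of the parallel group: R_p = 1.234 Ω.
Node voltage V_A = V_supply · R_p/(R_s + R_p) = 19.3 × 0.2828 = 5.458 mV.
I(R_B) = V_A / R_B = 5.458/3.87 = 1.410 mA.
(Equivalently: I_total = 4.422 mA, then current-divider fraction G_k/ΣG = 0.3189.)

I ≈ 1.41 mA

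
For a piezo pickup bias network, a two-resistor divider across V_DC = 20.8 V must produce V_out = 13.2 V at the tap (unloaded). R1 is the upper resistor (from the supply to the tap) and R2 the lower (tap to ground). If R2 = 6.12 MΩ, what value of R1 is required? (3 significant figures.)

The divider ratio is R2/(R1+R2) = 13.2/20.8 = 0.6346.
So R1 = R2 · (V_DC/V_out − 1) = 6.12 × (20.8/13.2 − 1) = 6.12 × 0.5758 = 3.524 MΩ.

R1 ≈ 3.52 MΩ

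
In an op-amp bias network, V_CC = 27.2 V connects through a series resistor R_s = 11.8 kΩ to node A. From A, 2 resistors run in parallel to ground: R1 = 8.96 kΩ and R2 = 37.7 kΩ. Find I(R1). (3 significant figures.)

I ≈ 1.15 mA

Combine the parallel branches: R_p = (1/8.96 + 1/37.7)⁻¹ = 7.239 kΩ.
Node voltage V_A = V_CC · R_p/(R_s + R_p) = 27.2 × 0.3802 = 10.34 V.
Branch current I = V_A/R1 = 10.34/8.96 = 1.154 mA.
(Equivalently: I_total = 1.429 mA, then current-divider fraction G_k/ΣG = 0.8080.)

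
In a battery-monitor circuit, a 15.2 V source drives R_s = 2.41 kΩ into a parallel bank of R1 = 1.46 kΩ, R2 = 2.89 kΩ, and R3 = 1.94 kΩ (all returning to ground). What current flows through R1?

I ≈ 2.20 mA

Equivalent of the parallel group: R_p = 0.6467 kΩ.
Node voltage V_A = V_s · R_p/(R_s + R_p) = 15.2 × 0.2116 = 3.216 V.
Branch current I = V_A/R1 = 3.216/1.46 = 2.203 mA.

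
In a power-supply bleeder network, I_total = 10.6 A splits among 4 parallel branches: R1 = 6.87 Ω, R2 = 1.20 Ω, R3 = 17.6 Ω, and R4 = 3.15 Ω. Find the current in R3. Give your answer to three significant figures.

I ≈ 0.445 A

ΣG = 1/6.87 + 1/1.20 + 1/17.6 + 1/3.15 = 1.353.
By the current-divider rule, I = I_total · G_k/ΣG = 10.6 × 0.04199 = 0.4451 A.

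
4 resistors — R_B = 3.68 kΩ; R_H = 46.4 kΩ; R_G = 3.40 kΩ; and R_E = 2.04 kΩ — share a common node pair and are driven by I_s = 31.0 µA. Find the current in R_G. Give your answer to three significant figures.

I ≈ 8.46 µA

ΣG = 1/3.68 + 1/46.4 + 1/3.40 + 1/2.04 = 1.078.
R_G takes the fraction G_k/ΣG = 0.2941/1.078 = 0.2729, so I = 31.0 × 0.2729 = 8.461 µA.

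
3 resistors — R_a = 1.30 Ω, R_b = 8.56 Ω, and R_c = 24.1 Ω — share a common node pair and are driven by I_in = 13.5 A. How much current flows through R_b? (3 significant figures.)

ΣG = 1/1.30 + 1/8.56 + 1/24.1 = 0.9275.
R_b takes the fraction G_k/ΣG = 0.1168/0.9275 = 0.1259, so I = 13.5 × 0.1259 = 1.700 A.

I ≈ 1.70 A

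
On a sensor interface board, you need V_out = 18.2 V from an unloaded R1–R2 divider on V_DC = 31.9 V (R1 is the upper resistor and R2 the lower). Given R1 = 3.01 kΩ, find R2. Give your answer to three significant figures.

V_out/V_DC = R2/(R1+R2) = 0.5705.
Rearranging, R2 = R1·k/(1−k) = 3.01 × 1.328 = 3.999 kΩ.

R2 ≈ 4.00 kΩ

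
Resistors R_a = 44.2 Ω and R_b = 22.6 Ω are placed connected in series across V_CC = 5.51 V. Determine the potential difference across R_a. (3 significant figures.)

ΣR = 44.2 + 22.6 = 66.80 Ω.
By the voltage-divider rule, V = 5.51 × 44.20/66.80 = 3.646 V.

V ≈ 3.65 V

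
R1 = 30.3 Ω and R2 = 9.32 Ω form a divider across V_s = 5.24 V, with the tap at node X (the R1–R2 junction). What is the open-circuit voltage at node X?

With X open, the divider is unloaded: V_th = 5.24 × 9.32/39.62 = 1.233 V.

V_th ≈ 1.23 V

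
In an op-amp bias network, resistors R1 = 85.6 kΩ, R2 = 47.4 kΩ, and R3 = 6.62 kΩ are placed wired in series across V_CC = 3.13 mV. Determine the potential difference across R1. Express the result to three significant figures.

V ≈ 1.92 mV

ΣR = 85.6 + 47.4 + 6.62 = 139.6 kΩ.
V = V_CC · R/ΣR = 3.13 × 0.6131 = 1.919 mV.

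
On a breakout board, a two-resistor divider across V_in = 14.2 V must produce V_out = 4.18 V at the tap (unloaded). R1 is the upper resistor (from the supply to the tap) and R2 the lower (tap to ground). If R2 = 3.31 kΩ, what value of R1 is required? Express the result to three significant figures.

V_out/V_in = R2/(R1+R2) = 0.2944.
So R1 = R2 · (V_in/V_out − 1) = 3.31 × (14.2/4.18 − 1) = 3.31 × 2.397 = 7.934 kΩ.

R1 ≈ 7.93 kΩ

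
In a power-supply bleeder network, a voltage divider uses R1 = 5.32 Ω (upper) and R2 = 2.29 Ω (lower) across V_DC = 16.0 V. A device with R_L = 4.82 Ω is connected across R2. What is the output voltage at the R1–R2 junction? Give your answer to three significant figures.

V_out ≈ 3.61 V

First combine the lower leg with the load: R2 ‖ R_L = 1.552 Ω.
Now apply the divider: V_out = 16.0 × 0.2259 = 3.614 V.
(Unloaded it would be 4.81 V; the load pulls it down.)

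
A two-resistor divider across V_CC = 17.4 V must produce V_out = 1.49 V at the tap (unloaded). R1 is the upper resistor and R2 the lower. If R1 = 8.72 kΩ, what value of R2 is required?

V_out/V_CC = R2/(R1+R2) = 0.08563.
Rearranging, R2 = R1·k/(1−k) = 8.72 × 0.09365 = 0.8166 kΩ.

R2 ≈ 0.817 kΩ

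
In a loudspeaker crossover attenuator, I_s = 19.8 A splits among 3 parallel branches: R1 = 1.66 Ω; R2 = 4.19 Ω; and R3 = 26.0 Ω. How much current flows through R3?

Total conductance ΣG = 1/1.66 + 1/4.19 + 1/26.0 = 0.8795 (units of 1/Ω).
Current divider: I(R3) = I_s · G_k/ΣG = 19.8 × (0.03846/0.8795) = 19.8 × 0.04373 = 0.8658 A.

I ≈ 0.866 A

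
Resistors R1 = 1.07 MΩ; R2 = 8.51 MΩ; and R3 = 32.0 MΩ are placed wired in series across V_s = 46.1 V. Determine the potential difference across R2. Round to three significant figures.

Total series resistance ΣR = 1.07 + 8.51 + 32.0 = 41.58 MΩ.
V = V_s · R/ΣR = 46.1 × 0.2047 = 9.435 V.

V ≈ 9.44 V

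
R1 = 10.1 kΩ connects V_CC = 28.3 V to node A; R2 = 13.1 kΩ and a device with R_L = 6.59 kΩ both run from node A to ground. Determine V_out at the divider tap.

R2 ‖ R_L = (13.1 × 6.59)/(13.1 + 6.59) = 4.384 kΩ.
Now apply the divider: V_out = 28.3 × 0.3027 = 8.566 V.
(Unloaded it would be 16.0 V; the load pulls it down.)

V_out ≈ 8.57 V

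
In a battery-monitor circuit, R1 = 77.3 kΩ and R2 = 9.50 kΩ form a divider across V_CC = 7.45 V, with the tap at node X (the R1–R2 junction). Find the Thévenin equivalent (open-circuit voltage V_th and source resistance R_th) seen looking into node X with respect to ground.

V_th is the unloaded tap voltage: V_CC · R2/(R1+R2) = 7.45 × 0.1094 = 0.8154 V.
With V_CC suppressed (replaced by a short), R_th = R1 ‖ R2 = (77.30 × 9.50)/(77.30 + 9.50) = 8.460 kΩ.

V_th ≈ 0.815 V, R_th ≈ 8.46 kΩ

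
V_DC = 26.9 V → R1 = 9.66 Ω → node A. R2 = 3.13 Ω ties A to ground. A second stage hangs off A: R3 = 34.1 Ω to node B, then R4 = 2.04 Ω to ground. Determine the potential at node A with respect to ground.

Node A sees R2 in parallel with the series input of stage 2, R3 + R4 = 36.14 Ω.
Effective lower resistance at A: R2 ‖ 36.14 = 2.881 Ω.
So V_A = 26.9 × 0.2297 = 6.179 V.

V_A ≈ 6.18 V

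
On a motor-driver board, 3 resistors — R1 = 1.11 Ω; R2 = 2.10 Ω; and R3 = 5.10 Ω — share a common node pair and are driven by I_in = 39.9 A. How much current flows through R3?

Conductances: ΣG = 1/1.11 + 1/2.10 + 1/5.10 = 1.573 (1/Ω).
By the current-divider rule, I = I_in · G_k/ΣG = 39.9 × 0.1246 = 4.973 A.

I ≈ 4.97 A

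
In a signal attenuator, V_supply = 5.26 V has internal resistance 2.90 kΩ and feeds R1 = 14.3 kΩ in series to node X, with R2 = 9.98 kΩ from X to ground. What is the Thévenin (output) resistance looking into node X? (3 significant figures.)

R1' = 2.90 + 14.3 = 17.20 kΩ (source resistance + R1).
With V_supply suppressed (replaced by a short), R_th = R1' ‖ R2 = (17.20 × 9.98)/(17.20 + 9.98) = 6.316 kΩ.

R_th ≈ 6.32 kΩ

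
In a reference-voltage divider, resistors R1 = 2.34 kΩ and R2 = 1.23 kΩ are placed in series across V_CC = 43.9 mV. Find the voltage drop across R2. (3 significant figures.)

ΣR = 2.34 + 1.23 = 3.570 kΩ.
V = V_CC · R/ΣR = 43.9 × 0.3445 = 15.13 mV.

V ≈ 15.1 mV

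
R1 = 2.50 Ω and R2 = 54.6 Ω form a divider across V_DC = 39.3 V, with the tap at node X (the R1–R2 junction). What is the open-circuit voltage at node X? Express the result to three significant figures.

V_th is the unloaded tap voltage: V_DC · R2/(R1+R2) = 39.3 × 0.9562 = 37.58 V.

V_th ≈ 37.6 V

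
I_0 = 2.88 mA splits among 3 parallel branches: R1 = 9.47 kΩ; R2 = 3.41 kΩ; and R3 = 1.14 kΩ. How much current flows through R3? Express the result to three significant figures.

I ≈ 1.98 mA

Conductances: ΣG = 1/9.47 + 1/3.41 + 1/1.14 = 1.276 (1/kΩ).
Current divider: I(R3) = I_0 · G_k/ΣG = 2.88 × (0.8772/1.276) = 2.88 × 0.6874 = 1.980 mA.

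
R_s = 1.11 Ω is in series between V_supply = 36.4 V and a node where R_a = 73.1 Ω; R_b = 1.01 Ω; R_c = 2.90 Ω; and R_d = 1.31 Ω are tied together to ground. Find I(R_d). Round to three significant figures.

I ≈ 8.31 A

Equivalent of the parallel group: R_p = 0.4735 Ω.
Node voltage V_A = V_supply · R_p/(R_s + R_p) = 36.4 × 0.2990 = 10.88 V.
Branch current I = V_A/R_d = 10.88/1.31 = 8.309 A.
(Equivalently: I_total = 22.99 A, then current-divider fraction G_k/ΣG = 0.3614.)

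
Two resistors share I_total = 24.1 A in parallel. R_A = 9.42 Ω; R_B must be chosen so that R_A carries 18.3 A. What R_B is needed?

In a two-way split, I_A/I_total = R_B/(R_A + R_B).
With f = 0.7593, R_B = R_A · f/(1−f) = 9.42 × 3.155 = 29.72 Ω.

R_B ≈ 29.7 Ω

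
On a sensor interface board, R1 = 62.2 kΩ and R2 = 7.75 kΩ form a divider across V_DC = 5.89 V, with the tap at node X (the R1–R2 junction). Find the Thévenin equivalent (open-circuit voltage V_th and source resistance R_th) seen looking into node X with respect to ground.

V_th ≈ 0.653 V, R_th ≈ 6.89 kΩ

With X open, the divider is unloaded: V_th = 5.89 × 7.75/69.95 = 0.6526 V.
Looking into X with the source shorted: R_th = R1·R2/(R1+R2) = 62.20 × 7.75/69.95 = 6.891 kΩ.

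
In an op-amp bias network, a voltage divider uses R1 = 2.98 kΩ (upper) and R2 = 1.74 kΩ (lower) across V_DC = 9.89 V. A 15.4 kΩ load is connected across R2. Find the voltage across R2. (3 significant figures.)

V_out ≈ 3.40 V

R2 ‖ R_L = (1.74 × 15.4)/(1.74 + 15.4) = 1.563 kΩ.
Voltage divider with the loaded lower leg: V_out = 9.89 × 1.563/(2.98 + 1.563) = 9.89 × 0.3441 = 3.403 V.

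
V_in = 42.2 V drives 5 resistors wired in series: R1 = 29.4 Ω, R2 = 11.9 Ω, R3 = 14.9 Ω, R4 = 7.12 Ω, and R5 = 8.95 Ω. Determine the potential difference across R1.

Total series resistance ΣR = 29.4 + 11.9 + 14.9 + 7.12 + 8.95 = 72.27 Ω.
Voltage divider: V = V_in · (29.40 / 72.27) = 42.2 × 0.4068 = 17.17 V.

V ≈ 17.2 V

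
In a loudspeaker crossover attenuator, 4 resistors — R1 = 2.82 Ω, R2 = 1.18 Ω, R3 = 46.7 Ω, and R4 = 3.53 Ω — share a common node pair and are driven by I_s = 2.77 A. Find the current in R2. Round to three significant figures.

Total conductance ΣG = 1/2.82 + 1/1.18 + 1/46.7 + 1/3.53 = 1.507 (units of 1/Ω).
By the current-divider rule, I = I_s · G_k/ΣG = 2.77 × 0.5624 = 1.558 A.

I ≈ 1.56 A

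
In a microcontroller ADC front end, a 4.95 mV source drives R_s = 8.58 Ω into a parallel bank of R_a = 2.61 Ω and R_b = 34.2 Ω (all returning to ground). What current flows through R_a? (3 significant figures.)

Equivalent of the parallel group: R_p = 2.425 Ω.
Node voltage V_A = V_supply · R_p/(R_s + R_p) = 4.95 × 0.2204 = 1.091 mV.
Branch current I = V_A/R_a = 1.091/2.61 = 0.4179 mA.

I ≈ 0.418 mA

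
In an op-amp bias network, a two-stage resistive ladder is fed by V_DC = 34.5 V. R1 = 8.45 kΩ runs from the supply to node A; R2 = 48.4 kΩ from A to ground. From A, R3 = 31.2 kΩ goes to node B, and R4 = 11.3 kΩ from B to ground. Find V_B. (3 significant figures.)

V_B ≈ 6.68 V

Looking into the second stage from A: R3 + R4 = 42.50 kΩ appears in parallel with R2.
Effective lower resistance at A: R2 ‖ 42.50 = 22.63 kΩ.
First divider: V_A = V_DC · 22.63/(8.45 + 22.63) = 25.12 V.
V_B = V_A × 0.2659 = 6.679 V.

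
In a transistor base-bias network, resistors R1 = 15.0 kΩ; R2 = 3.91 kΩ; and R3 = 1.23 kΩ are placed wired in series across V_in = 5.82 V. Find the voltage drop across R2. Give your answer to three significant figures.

Total series resistance ΣR = 15.0 + 3.91 + 1.23 = 20.14 kΩ.
V = V_in · R/ΣR = 5.82 × 0.1941 = 1.130 V.

V ≈ 1.13 V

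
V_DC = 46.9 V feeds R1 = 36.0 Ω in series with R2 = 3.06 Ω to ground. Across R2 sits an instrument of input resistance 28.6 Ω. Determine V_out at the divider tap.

R2 ‖ R_L = (3.06 × 28.6)/(3.06 + 28.6) = 2.764 Ω.
Voltage divider with the loaded lower leg: V_out = 46.9 × 2.764/(36.0 + 2.764) = 46.9 × 0.07131 = 3.344 V.

V_out ≈ 3.34 V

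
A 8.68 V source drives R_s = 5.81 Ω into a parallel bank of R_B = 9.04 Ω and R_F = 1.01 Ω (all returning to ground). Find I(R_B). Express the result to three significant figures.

I ≈ 0.130 A

Parallel bank: R_p = 1/(1/9.04 + 1/1.01) = 0.9085 Ω.
Node voltage V_A = V_DC · R_p/(R_s + R_p) = 8.68 × 0.1352 = 1.174 V.
I(R_B) = V_A / R_B = 1.174/9.04 = 0.1298 A.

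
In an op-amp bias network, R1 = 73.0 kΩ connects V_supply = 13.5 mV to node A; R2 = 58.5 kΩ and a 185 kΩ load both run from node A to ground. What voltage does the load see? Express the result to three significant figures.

V_out ≈ 5.11 mV

First combine the lower leg with the load: R2 ‖ R_L = 44.45 kΩ.
Voltage divider with the loaded lower leg: V_out = 13.5 × 44.45/(73.0 + 44.45) = 13.5 × 0.3784 = 5.109 mV.
(Unloaded it would be 6.01 mV; the load pulls it down.)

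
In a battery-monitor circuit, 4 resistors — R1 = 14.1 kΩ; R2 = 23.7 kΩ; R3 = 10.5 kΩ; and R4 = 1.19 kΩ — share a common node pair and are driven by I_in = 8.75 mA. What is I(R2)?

I ≈ 0.352 mA

Conductances: ΣG = 1/14.1 + 1/23.7 + 1/10.5 + 1/1.19 = 1.049 (1/kΩ).
R2 takes the fraction G_k/ΣG = 0.04219/1.049 = 0.04024, so I = 8.75 × 0.04024 = 0.3521 mA.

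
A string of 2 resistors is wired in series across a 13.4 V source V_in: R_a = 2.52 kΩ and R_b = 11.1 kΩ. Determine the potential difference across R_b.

Total series resistance ΣR = 2.52 + 11.1 = 13.62 kΩ.
Voltage divider: V = V_in · (11.10 / 13.62) = 13.4 × 0.8150 = 10.92 V.

V ≈ 10.9 V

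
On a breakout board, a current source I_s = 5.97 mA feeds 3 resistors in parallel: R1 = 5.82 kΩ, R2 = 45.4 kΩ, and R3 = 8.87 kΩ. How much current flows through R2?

I ≈ 0.429 mA

Conductances: ΣG = 1/5.82 + 1/45.4 + 1/8.87 = 0.3066 (1/kΩ).
R2 takes the fraction G_k/ΣG = 0.02203/0.3066 = 0.07184, so I = 5.97 × 0.07184 = 0.4289 mA.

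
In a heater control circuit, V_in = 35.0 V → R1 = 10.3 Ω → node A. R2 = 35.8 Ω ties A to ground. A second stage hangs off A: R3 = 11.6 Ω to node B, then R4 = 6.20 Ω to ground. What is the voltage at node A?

Looking into the second stage from A: R3 + R4 = 17.80 Ω appears in parallel with R2.
Effective lower resistance at A: R2 ‖ 17.80 = 11.89 Ω.
V_A = 35.0 × 11.89/(10.3 + 11.89) = 18.75 V.

V_A ≈ 18.8 V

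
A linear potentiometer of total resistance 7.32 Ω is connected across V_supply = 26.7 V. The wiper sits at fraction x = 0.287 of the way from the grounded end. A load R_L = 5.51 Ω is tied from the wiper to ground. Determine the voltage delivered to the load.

Split the track: R_lower = x·R_p = 2.101 Ω, R_upper = (1−x)·R_p = 5.219 Ω.
(x·R_p) ‖ R_L = 1.521 Ω.
Then V_out = V_supply · 1.521/(5.219 + 1.521) = 6.025 V.
(Unloaded: V_out = x·V_supply = 7.66 V.)

V_out ≈ 6.02 V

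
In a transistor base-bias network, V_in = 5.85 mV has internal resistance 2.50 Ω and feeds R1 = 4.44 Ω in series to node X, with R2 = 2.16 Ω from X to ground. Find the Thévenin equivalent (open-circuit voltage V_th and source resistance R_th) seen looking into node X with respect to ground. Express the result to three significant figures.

V_th ≈ 1.39 mV, R_th ≈ 1.65 Ω

R1' = 2.50 + 4.44 = 6.940 Ω (source resistance + R1).
With X open, the divider is unloaded: V_th = 5.85 × 2.16/9.100 = 1.389 mV.
With V_in suppressed (replaced by a short), R_th = R1' ‖ R2 = (6.940 × 2.16)/(6.940 + 2.16) = 1.647 Ω.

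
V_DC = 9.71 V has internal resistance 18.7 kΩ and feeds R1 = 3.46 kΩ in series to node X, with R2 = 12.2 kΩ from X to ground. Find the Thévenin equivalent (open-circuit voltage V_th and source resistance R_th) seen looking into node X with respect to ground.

R1' = 18.7 + 3.46 = 22.16 kΩ (source resistance + R1).
With X open, the divider is unloaded: V_th = 9.71 × 12.2/34.36 = 3.448 V.
With V_DC suppressed (replaced by a short), R_th = R1' ‖ R2 = (22.16 × 12.2)/(22.16 + 12.2) = 7.868 kΩ.

V_th ≈ 3.45 V, R_th ≈ 7.87 kΩ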